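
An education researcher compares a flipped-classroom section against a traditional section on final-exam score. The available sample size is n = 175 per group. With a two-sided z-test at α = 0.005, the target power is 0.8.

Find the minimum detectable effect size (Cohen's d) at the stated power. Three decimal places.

Need Φ(δ − 2.807) = 0.8, so δ = 2.807 + 0.842 = 3.649.
(Lower-tail contribution to power is negligible for δ > 0.)
δ = d·√(n/2) ⇒ d = δ/√(n/2) = 3.649/√(175/2) = 0.3901.

d ≈ 0.390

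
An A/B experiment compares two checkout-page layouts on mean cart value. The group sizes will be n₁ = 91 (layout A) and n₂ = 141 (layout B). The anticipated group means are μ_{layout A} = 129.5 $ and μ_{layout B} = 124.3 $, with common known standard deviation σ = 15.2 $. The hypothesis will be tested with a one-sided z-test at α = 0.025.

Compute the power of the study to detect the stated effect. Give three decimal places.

Standardized effect: d = |μ_{layout A} − μ_{layout B}| / σ = |129.5 − 124.3| / 15.2 = 0.3421
Noncentrality parameter: δ = d / √(1/n₁ + 1/n₂) = 0.3421 / √(1/91 + 1/141) = 2.5442
One-sided α = 0.025 → critical value z_{0.025} = 1.960.
Power = Φ(δ − 1.960) = Φ(0.584) = 0.7205.

Power ≈ 0.720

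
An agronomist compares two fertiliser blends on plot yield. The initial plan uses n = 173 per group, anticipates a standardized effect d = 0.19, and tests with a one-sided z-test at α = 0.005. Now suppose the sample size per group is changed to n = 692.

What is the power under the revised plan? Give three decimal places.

Power ≈ 0.831

With n = 692 per group: δ = d·√(n/2) = 0.19 × √(692/2) = 3.5342. Critical value z_{0.005} = 2.576.
Revised power = P(Z > 2.576 − δ) = Φ(0.958) = 0.8311.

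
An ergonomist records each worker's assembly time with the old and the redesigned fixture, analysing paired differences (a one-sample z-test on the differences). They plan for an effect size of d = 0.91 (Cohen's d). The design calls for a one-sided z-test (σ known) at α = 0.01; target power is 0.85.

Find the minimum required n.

n = 14

Set Φ(δ − 2.326) = 0.85; then δ − 2.326 = Φ⁻¹(0.85) = 1.036, giving δ = 3.363.
δ = d·√n ⇒ n = (δ/d)² = (3.363 / 0.91)² = 13.66.
Rounding up, n = 14.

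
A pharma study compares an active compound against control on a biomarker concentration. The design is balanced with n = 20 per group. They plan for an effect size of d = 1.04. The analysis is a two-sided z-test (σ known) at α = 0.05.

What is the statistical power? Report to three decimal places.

Power ≈ 0.908

Noncentrality parameter: δ = d·√(n/2) = 1.04 × √(20/2) = 3.2888
Critical value for a two-sided test at α = 0.05: z_{α/2} = 1.960.
Power = Φ(δ − 1.960) + Φ(−δ − 1.960) = Φ(1.329) + Φ(-5.249) = 0.9080 + 0.0000 = 0.9080.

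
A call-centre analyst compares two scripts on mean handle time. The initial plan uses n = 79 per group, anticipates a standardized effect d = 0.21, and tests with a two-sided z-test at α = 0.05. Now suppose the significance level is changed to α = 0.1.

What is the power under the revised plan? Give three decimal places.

δ = d·√(n/2) = 0.21 × √(79/2) = 1.3198 (unchanged). New critical value: z_{0.05} = 1.645.
Revised power = Φ(δ − 1.645) + Φ(−δ − 1.645) = Φ(-0.325) + Φ(-2.965) = 0.3726 + 0.0015 = 0.3741.

Power ≈ 0.374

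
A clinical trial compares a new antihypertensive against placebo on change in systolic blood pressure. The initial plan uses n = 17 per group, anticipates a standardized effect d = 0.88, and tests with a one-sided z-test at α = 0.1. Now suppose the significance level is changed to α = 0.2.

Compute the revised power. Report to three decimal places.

δ = d·√(n/2) = 0.88 × √(17/2) = 2.5656 (unchanged). New critical value: z_{0.2} = 0.842.
Revised power = P(Z > 0.842 − δ) = Φ(1.724) = 0.9576.

Power ≈ 0.958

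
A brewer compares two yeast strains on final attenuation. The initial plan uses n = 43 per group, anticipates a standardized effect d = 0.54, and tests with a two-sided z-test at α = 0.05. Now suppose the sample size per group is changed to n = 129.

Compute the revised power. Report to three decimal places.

With n = 129 per group: δ = d·√(n/2) = 0.54 × √(129/2) = 4.3368. Critical value z_{0.025} = 1.960.
Revised power = Φ(δ − 1.960) + Φ(−δ − 1.960) = Φ(2.377) + Φ(-6.297) = 0.9913 + 0.0000 = 0.9913.

Power ≈ 0.991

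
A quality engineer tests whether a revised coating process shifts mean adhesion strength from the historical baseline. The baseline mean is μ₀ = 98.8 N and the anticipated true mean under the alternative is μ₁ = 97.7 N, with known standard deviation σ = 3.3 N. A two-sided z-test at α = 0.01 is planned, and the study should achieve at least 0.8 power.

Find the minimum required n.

Standardized effect: d = |μ₁ − μ₀| / σ = |97.7 − 98.8| / 3.3 = 0.3333
Set Φ(δ − 2.576) = 0.8; then δ − 2.576 = Φ⁻¹(0.8) = 0.842, giving δ = 3.417.
(Ignoring the negligible lower-tail rejection probability gives the usual closed-form inversion.)
δ = d·√n ⇒ n = (δ/d)² = (3.417 / 0.3333)² = 105.11.
Rounding up, n = 106.

n = 106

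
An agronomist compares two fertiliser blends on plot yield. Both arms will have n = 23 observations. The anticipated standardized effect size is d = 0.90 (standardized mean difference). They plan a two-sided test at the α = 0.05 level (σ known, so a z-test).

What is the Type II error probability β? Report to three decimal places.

Noncentrality parameter: δ = d·√(n/2) = 0.90 × √(23/2) = 3.0520
Two-sided α = 0.05 → critical value z_{0.025} = 1.960.
Power = Φ(δ − 1.960) + Φ(−δ − 1.960) = Φ(1.092) + Φ(-5.012) = 0.8626 + 0.0000 = 0.8626.
Type II error: β = 1 − power = 1 − 0.8626 = 0.1374.

β ≈ 0.137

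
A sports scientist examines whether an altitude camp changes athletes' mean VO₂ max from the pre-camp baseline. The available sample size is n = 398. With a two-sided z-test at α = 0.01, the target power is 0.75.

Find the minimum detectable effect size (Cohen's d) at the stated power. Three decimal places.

d ≈ 0.163

Need Φ(δ − 2.576) = 0.75, so δ = 2.576 + 0.674 = 3.250.
(The second rejection-region term Φ(−δ − z_{α/2}) is negligible and dropped.)
δ = d·√n ⇒ d = δ/√n = 3.250/√398 = 0.1629.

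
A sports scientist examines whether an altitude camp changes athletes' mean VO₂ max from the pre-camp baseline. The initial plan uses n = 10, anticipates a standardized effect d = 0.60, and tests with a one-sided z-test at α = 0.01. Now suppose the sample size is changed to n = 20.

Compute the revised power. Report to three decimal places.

Power ≈ 0.639

With n = 20: δ = d·√n = 0.60 × √20 = 2.6833. Critical value z_{0.01} = 2.326.
Revised power = Φ(δ − 2.326) = Φ(0.357) = 0.6394.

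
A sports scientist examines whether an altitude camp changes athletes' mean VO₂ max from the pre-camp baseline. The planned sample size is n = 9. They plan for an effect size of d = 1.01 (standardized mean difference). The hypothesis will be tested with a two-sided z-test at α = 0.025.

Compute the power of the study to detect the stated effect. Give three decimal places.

Power ≈ 0.785

Noncentrality parameter: δ = d·√n = 1.01 × √9 = 3.0300
Critical value for a two-sided test at α = 0.025: z_{α/2} = 2.241.
Power = Φ(δ − 2.241) + Φ(−δ − 2.241) = Φ(0.789) + Φ(-5.271) = 0.7848 + 0.0000 = 0.7848.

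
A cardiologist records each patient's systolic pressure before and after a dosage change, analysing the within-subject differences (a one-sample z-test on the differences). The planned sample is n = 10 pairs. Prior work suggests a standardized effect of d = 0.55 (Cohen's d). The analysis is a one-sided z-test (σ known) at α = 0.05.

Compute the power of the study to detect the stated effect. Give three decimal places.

Noncentrality parameter: δ = d·√n = 0.55 × √10 = 1.7393
Critical value for a one-sided test at α = 0.05: z_α = 1.645.
Power = Φ(δ − 1.645) = Φ(0.094) = 0.5376.

Power ≈ 0.538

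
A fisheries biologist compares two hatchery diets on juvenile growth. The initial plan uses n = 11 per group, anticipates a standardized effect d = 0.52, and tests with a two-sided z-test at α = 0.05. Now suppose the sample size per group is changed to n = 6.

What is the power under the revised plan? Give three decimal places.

With n = 6 per group: δ = d·√(n/2) = 0.52 × √(6/2) = 0.9007. Critical value z_{0.025} = 1.960.
Revised power = Φ(δ − 1.960) + Φ(−δ − 1.960) = Φ(-1.059) + Φ(-2.861) = 0.1447 + 0.0021 = 0.1468.

Power ≈ 0.147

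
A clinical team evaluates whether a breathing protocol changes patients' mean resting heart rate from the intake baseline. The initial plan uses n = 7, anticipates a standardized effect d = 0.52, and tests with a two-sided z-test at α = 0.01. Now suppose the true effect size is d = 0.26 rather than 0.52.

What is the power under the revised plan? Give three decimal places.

Power ≈ 0.030

With d = 0.26: δ = d·√n = 0.26 × √7 = 0.6879. Critical value z_{0.005} = 2.576.
Revised power = Φ(δ − 2.576) + Φ(−δ − 2.576) = Φ(-1.888) + Φ(-3.264) = 0.0295 + 0.0005 = 0.0301.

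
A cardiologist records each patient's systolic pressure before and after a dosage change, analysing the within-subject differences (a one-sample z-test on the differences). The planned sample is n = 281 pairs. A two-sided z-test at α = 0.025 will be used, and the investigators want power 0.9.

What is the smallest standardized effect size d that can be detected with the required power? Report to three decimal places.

Need Φ(δ − 2.241) = 0.9, so δ = 2.241 + 1.282 = 3.523.
(The second rejection-region term Φ(−δ − z_{α/2}) is negligible and dropped.)
δ = d·√n ⇒ d = δ/√n = 3.523/√281 = 0.2102.

d ≈ 0.210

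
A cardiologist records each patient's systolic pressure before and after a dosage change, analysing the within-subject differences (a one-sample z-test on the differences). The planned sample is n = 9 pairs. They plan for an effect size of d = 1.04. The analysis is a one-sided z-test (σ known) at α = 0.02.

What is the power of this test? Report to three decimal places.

Power ≈ 0.857

Noncentrality parameter: δ = d·√n = 1.04 × √9 = 3.1200
Critical value for a one-sided test at α = 0.02: z_α = 2.054.
Power = Φ(δ − 2.054) = Φ(1.066) = 0.8568.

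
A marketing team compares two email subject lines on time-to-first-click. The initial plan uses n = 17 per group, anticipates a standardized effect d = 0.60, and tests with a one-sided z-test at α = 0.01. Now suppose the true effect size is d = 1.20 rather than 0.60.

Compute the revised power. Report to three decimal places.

Power ≈ 0.879

With d = 1.20: δ = d·√(n/2) = 1.20 × √(17/2) = 3.4986. Critical value z_{0.01} = 2.326.
Revised power = Φ(δ − 2.326) = Φ(1.172) = 0.8794.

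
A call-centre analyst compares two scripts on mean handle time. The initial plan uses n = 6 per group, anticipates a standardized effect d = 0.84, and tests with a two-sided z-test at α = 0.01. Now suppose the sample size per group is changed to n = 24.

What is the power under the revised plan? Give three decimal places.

Power ≈ 0.631

With n = 24 per group: δ = d·√(n/2) = 0.84 × √(24/2) = 2.9098. Critical value z_{0.005} = 2.576.
Revised power = Φ(δ − 2.576) + Φ(−δ − 2.576) = Φ(0.334) + Φ(-5.486) = 0.6308 + 0.0000 = 0.6308.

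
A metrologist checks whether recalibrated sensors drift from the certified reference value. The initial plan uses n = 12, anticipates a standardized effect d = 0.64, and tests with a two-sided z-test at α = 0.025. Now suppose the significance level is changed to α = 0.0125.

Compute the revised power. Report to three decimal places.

δ = d·√n = 0.64 × √12 = 2.2170 (unchanged). New critical value: z_{0.0063} = 2.498.
Revised power = Φ(δ − 2.498) + Φ(−δ − 2.498) = Φ(-0.281) + Φ(-4.715) = 0.3895 + 0.0000 = 0.3895.

Power ≈ 0.389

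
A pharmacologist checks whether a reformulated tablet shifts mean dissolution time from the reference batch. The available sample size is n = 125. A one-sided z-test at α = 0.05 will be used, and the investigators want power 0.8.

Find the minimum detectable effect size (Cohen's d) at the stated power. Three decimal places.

d ≈ 0.222

Required noncentrality: δ = z_{0.05} + z_{0.20} = 1.645 + 0.842 = 2.486.
δ = d·√n ⇒ d = δ/√n = 2.486/√125 = 0.2224.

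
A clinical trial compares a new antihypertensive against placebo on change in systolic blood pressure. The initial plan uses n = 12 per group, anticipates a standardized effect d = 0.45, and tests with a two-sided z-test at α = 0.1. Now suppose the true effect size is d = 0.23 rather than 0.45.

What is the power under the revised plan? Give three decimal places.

With d = 0.23: δ = d·√(n/2) = 0.23 × √(12/2) = 0.5634. Critical value z_{0.05} = 1.645.
Revised power = Φ(δ − 1.645) + Φ(−δ − 1.645) = Φ(-1.081) + Φ(-2.208) = 0.1397 + 0.0136 = 0.1534.

Power ≈ 0.153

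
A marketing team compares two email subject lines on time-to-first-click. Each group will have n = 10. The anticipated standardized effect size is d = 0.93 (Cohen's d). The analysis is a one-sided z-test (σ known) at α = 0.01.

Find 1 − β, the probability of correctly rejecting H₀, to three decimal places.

Noncentrality parameter: δ = d·√(n/2) = 0.93 × √(10/2) = 2.0795
One-sided α = 0.01 → critical value z_{0.01} = 2.326.
Power = Φ(δ − 2.326) = Φ(-0.247) = 0.4025.

Power ≈ 0.403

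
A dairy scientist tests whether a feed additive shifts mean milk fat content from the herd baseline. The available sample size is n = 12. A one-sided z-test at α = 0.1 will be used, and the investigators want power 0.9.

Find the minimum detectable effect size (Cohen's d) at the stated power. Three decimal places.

d ≈ 0.740

Need Φ(δ − 1.282) = 0.9, so δ = 1.282 + 1.282 = 2.563.
δ = d·√n ⇒ d = δ/√n = 2.563/√12 = 0.7399.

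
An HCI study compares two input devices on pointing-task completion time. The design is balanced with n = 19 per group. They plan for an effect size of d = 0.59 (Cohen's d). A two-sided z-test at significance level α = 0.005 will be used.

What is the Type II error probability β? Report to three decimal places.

Noncentrality parameter: δ = d·√(n/2) = 0.59 × √(19/2) = 1.8185
Two-sided α = 0.005 → critical value z_{0.0025} = 2.807.
Power = Φ(δ − 2.807) + Φ(−δ − 2.807) = Φ(-0.989) + Φ(-4.626) = 0.1614 + 0.0000 = 0.1614.
Type II error: β = 1 − power = 1 − 0.1614 = 0.8386.

β ≈ 0.839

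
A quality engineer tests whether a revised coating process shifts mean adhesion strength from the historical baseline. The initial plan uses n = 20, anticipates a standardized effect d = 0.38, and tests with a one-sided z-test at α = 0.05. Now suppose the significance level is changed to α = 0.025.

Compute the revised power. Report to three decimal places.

δ = d·√n = 0.38 × √20 = 1.6994 (unchanged). New critical value: z_{0.025} = 1.960.
Revised power = Φ(δ − 1.960) = Φ(-0.261) = 0.3972.

Power ≈ 0.397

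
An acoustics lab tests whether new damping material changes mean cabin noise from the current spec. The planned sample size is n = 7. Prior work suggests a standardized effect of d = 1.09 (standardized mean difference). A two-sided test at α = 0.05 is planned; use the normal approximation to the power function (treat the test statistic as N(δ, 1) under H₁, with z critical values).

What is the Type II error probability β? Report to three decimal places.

Noncentrality parameter: δ = d·√n = 1.09 × √7 = 2.8839
Critical value for a two-sided test at α = 0.05: z_{α/2} = 1.960.
Power = Φ(δ − 1.960) + Φ(−δ − 1.960) = Φ(0.924) + Φ(-4.844) = 0.8222 + 0.0000 = 0.8222.
Type II error: β = 1 − power = 1 − 0.8222 = 0.1778.

β ≈ 0.178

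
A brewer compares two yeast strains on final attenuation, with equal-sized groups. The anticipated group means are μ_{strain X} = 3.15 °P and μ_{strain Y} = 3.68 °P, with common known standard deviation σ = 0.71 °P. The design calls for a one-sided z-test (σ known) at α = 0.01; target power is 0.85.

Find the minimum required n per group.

n = 41 per group

Standardized effect: d = |μ_{strain X} − μ_{strain Y}| / σ = |3.15 − 3.68| / 0.71 = 0.7465
For power 0.85 need Φ(δ − z_{0.01}) = 0.85, so δ = z_{0.01} + z_{0.15} = 2.326 + 1.036 = 3.363.
δ = d·√(n/2) ⇒ n = 2(δ/d)² = 2 × (3.363 / 0.7465)² = 40.59.
Round up to the next whole unit.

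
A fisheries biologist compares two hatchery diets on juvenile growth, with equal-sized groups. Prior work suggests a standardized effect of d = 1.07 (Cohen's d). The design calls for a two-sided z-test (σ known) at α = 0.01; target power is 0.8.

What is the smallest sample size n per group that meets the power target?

For power 0.8 need Φ(δ − z_{0.005}) = 0.8, so δ = z_{0.005} + z_{0.20} = 2.576 + 0.842 = 3.417.
(The Φ(−δ − z_{α/2}) term is vanishingly small for δ > 0 and is dropped in the standard sample-size formula.)
δ = d·√(n/2) ⇒ n = 2(δ/d)² = 2 × (3.417 / 1.07)² = 20.40.
Rounding up, n = 21 per group.

n = 21 per group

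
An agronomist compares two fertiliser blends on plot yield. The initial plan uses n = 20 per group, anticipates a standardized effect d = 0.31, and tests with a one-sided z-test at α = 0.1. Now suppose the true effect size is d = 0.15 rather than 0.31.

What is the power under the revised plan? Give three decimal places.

With d = 0.15: δ = d·√(n/2) = 0.15 × √(20/2) = 0.4743. Critical value z_{0.1} = 1.282.
Revised power = Φ(δ − 1.282) = Φ(-0.807) = 0.2098.

Power ≈ 0.210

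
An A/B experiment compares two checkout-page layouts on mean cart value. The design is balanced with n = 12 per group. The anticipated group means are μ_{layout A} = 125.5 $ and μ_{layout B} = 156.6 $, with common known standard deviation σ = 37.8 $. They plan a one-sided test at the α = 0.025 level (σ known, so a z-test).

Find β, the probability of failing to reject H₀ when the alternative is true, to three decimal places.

β ≈ 0.478

Standardized effect: d = |μ_{layout A} − μ_{layout B}| / σ = |125.5 − 156.6| / 37.8 = 0.8228
Noncentrality parameter: δ = d·√(n/2) = 0.8228 × √(12/2) = 2.0153
One-sided α = 0.025 → critical value z_{0.025} = 1.960.
Power = Φ(δ − 1.960) = Φ(0.055) = 0.5221.
Type II error: β = 1 − power = 1 − 0.5221 = 0.4779.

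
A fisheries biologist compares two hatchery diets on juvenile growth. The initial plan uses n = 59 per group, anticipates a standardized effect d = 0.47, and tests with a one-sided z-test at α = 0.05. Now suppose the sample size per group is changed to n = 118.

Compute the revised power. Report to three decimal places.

With n = 118 per group: δ = d·√(n/2) = 0.47 × √(118/2) = 3.6101. Critical value z_{0.05} = 1.645.
Revised power = P(Z > 1.645 − δ) = Φ(1.965) = 0.9753.

Power ≈ 0.975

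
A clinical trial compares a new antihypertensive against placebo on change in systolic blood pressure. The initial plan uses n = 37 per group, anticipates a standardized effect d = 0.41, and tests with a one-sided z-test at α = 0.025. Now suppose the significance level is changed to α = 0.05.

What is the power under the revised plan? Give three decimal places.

Power ≈ 0.547

δ = d·√(n/2) = 0.41 × √(37/2) = 1.7635 (unchanged). New critical value: z_{0.05} = 1.645.
Revised power = P(Z > 1.645 − δ) = Φ(0.119) = 0.5472.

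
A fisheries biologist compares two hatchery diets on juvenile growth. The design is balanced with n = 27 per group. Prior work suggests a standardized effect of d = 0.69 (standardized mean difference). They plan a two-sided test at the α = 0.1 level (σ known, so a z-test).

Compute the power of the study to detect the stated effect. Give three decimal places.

Power ≈ 0.813

Noncentrality parameter: δ = d·√(n/2) = 0.69 × √(27/2) = 2.5352
Two-sided α = 0.1 → critical value z_{0.05} = 1.645.
Power = Φ(δ − 1.645) + Φ(−δ − 1.645) = Φ(0.890) + Φ(-4.180) = 0.8134 + 0.0000 = 0.8134.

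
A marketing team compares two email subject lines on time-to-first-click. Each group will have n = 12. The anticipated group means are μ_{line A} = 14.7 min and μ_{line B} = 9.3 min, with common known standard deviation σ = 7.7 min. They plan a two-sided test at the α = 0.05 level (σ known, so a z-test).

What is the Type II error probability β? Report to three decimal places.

Standardized effect: d = |μ_{line A} − μ_{line B}| / σ = |14.7 − 9.3| / 7.7 = 0.7013
Noncentrality parameter: δ = d·√(n/2) = 0.7013 × √(12/2) = 1.7178
Two-sided α = 0.05 → critical value z_{0.025} = 1.960.
Power = Φ(δ − 1.960) + Φ(−δ − 1.960) = Φ(-0.242) + Φ(-3.678) = 0.4043 + 0.0001 = 0.4045.
Type II error: β = 1 − power = 1 − 0.4045 = 0.5955.

β ≈ 0.596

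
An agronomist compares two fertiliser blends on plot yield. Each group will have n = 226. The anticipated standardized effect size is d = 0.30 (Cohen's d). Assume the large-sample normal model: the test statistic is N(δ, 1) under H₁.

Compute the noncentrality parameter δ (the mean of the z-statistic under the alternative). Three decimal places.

The noncentrality parameter scales effect size by the design's sample-size factor: δ = d·√(n/2) = 0.30 × √(226/2) = 3.1890

δ ≈ 3.189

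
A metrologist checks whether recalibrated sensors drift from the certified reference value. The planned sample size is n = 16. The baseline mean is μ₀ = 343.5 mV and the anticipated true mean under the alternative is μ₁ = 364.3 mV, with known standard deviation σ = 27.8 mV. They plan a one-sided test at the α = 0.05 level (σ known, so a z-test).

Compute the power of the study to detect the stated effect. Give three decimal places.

Standardized effect: d = |μ₁ − μ₀| / σ = |364.3 − 343.5| / 27.8 = 0.7482
Noncentrality parameter: δ = d·√n = 0.7482 × √16 = 2.9928
Critical value for a one-sided test at α = 0.05: z_α = 1.645.
Power = P(Z > 1.645 − δ) = Φ(1.348) = 0.9112.

Power ≈ 0.911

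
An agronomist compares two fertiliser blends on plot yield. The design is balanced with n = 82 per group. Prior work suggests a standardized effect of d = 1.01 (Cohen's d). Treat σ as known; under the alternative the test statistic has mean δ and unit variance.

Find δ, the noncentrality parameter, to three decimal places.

δ ≈ 6.467

The noncentrality parameter scales effect size by the design's sample-size factor: δ = d·√(n/2) = 1.01 × √(82/2) = 6.4672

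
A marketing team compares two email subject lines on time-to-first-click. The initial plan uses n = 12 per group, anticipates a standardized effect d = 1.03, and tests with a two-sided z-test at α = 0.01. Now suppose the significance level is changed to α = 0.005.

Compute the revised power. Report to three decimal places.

Power ≈ 0.388

δ = d·√(n/2) = 1.03 × √(12/2) = 2.5230 (unchanged). New critical value: z_{0.0025} = 2.807.
Revised power = Φ(δ − 2.807) + Φ(−δ − 2.807) = Φ(-0.284) + Φ(-5.330) = 0.3882 + 0.0000 = 0.3882.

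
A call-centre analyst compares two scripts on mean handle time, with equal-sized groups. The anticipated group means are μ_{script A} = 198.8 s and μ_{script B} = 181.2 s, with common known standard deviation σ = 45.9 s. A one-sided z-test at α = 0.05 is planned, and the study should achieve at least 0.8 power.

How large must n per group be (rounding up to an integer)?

Standardized effect: d = |μ_{script A} − μ_{script B}| / σ = |198.8 − 181.2| / 45.9 = 0.3834
For power 0.8 need Φ(δ − z_{0.05}) = 0.8, so δ = z_{0.05} + z_{0.20} = 1.645 + 0.842 = 2.486.
δ = d·√(n/2) ⇒ n = 2(δ/d)² = 2 × (2.486 / 0.3834)² = 84.10.
Round up to the next whole unit.

n = 85 per group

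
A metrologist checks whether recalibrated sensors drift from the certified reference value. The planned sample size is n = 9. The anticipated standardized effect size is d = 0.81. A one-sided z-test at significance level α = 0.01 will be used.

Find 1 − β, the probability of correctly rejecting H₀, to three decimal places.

Power ≈ 0.541

Noncentrality parameter: λ = d·√n = 0.81 × √9 = 2.4300
Critical value for a one-sided test at α = 0.01: z_α = 2.326.
Power = P(Z > 2.326 − λ) = Φ(0.104) = 0.5413.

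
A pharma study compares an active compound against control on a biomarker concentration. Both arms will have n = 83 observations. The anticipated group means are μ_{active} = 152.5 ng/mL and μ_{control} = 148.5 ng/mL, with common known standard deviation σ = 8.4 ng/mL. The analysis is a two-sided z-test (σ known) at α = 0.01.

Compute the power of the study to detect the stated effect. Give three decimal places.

Power ≈ 0.689

Standardized effect: d = |μ_{active} − μ_{control}| / σ = |152.5 − 148.5| / 8.4 = 0.4762
Noncentrality parameter: λ = d·√(n/2) = 0.4762 × √(83/2) = 3.0676
Critical value for a two-sided test at α = 0.01: z_{α/2} = 2.576.
Power = Φ(λ − 2.576) + Φ(−λ − 2.576) = Φ(0.492) + Φ(-5.643) = 0.6886 + 0.0000 = 0.6886.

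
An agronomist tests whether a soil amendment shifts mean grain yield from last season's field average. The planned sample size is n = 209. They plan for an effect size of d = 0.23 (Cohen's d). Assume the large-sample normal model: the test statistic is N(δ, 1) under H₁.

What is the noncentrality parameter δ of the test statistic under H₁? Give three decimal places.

The noncentrality parameter scales effect size by the design's sample-size factor: δ = d·√n = 0.23 × √209 = 3.3251

δ ≈ 3.325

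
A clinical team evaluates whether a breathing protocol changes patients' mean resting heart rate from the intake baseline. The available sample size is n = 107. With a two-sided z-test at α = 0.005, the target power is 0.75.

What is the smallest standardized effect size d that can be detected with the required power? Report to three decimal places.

Need Φ(δ − 2.807) = 0.75, so δ = 2.807 + 0.674 = 3.482.
(The second rejection-region term Φ(−δ − z_{α/2}) is negligible and dropped.)
δ = d·√n ⇒ d = δ/√n = 3.482/√107 = 0.3366.

d ≈ 0.337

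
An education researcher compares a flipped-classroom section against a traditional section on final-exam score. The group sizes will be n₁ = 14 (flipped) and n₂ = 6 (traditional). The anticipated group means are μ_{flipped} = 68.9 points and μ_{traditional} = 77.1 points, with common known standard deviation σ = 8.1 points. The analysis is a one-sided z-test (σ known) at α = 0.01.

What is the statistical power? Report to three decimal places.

Power ≈ 0.401

Standardized effect: d = |μ_{flipped} − μ_{traditional}| / σ = |68.9 − 77.1| / 8.1 = 1.0123
Noncentrality parameter: δ = d / √(1/n₁ + 1/n₂) = 1.0123 / √(1/14 + 1/6) = 2.0747
Critical value for a one-sided test at α = 0.01: z_α = 2.326.
Power = P(Z > 2.326 − δ) = Φ(-0.252) = 0.4007.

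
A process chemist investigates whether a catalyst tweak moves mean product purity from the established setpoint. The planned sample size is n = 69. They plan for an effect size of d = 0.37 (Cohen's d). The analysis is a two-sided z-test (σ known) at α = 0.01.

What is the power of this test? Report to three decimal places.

Noncentrality parameter: δ = d·√n = 0.37 × √69 = 3.0735
Two-sided α = 0.01 → critical value z_{0.005} = 2.576.
Power = Φ(δ − 2.576) + Φ(−δ − 2.576) = Φ(0.498) + Φ(-5.649) = 0.6906 + 0.0000 = 0.6906.

Power ≈ 0.691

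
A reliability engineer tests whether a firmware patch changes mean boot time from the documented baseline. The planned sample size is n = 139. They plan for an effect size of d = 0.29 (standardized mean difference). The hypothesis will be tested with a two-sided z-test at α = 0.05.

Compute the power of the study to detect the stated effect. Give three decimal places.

Noncentrality parameter: δ = d·√n = 0.29 × √139 = 3.4190
Critical value for a two-sided test at α = 0.05: z_{α/2} = 1.960.
Power = Φ(δ − 1.960) + Φ(−δ − 1.960) = Φ(1.459) + Φ(-5.379) = 0.9277 + 0.0000 = 0.9277.

Power ≈ 0.928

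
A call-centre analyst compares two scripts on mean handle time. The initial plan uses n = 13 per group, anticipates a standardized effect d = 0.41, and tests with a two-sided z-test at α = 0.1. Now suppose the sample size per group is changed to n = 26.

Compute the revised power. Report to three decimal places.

With n = 26 per group: δ = d·√(n/2) = 0.41 × √(26/2) = 1.4783. Critical value z_{0.05} = 1.645.
Revised power = Φ(δ − 1.645) + Φ(−δ − 1.645) = Φ(-0.167) + Φ(-3.123) = 0.4339 + 0.0009 = 0.4347.

Power ≈ 0.435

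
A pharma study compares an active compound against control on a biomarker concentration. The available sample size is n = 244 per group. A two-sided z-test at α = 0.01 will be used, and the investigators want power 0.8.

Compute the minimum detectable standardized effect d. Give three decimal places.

d ≈ 0.309

Required noncentrality: δ = z_{0.005} + z_{0.20} = 2.576 + 0.842 = 3.417.
(Lower-tail contribution to power is negligible for δ > 0.)
δ = d·√(n/2) ⇒ d = δ/√(n/2) = 3.417/√(244/2) = 0.3094.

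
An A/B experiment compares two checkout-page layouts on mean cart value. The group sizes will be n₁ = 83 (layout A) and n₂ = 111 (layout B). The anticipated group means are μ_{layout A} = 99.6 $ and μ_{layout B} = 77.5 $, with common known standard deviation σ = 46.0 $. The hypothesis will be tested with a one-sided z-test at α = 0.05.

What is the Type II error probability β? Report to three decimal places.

Standardized effect: d = |μ_{layout A} − μ_{layout B}| / σ = |99.6 − 77.5| / 46.0 = 0.4804
Noncentrality parameter: δ = d / √(1/n₁ + 1/n₂) = 0.4804 / √(1/83 + 1/111) = 3.3108
Critical value for a one-sided test at α = 0.05: z_α = 1.645.
Power = P(Z > 1.645 − δ) = Φ(1.666) = 0.9521.
Type II error: β = 1 − power = 1 − 0.9521 = 0.0479.

β ≈ 0.048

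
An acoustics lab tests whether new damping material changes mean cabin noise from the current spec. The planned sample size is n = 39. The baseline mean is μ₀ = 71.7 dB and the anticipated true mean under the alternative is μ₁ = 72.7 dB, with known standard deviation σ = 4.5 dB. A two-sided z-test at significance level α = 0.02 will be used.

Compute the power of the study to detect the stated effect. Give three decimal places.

Power ≈ 0.174

Standardized effect: d = |μ₁ − μ₀| / σ = |72.7 − 71.7| / 4.5 = 0.2222
Noncentrality parameter: λ = d·√n = 0.2222 × √39 = 1.3878
Two-sided α = 0.02 → critical value z_{0.01} = 2.326.
Power = Φ(λ − 2.326) + Φ(−λ − 2.326) = Φ(-0.939) + Φ(-3.714) = 0.1740 + 0.0001 = 0.1741.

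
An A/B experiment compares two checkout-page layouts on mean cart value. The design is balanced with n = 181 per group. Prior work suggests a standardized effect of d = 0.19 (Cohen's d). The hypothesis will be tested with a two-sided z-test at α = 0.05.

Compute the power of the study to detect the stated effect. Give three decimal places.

Noncentrality parameter: δ = d·√(n/2) = 0.19 × √(181/2) = 1.8075
Two-sided α = 0.05 → critical value z_{0.025} = 1.960.
Power = Φ(δ − 1.960) + Φ(−δ − 1.960) = Φ(-0.152) + Φ(-3.767) = 0.4394 + 0.0001 = 0.4395.

Power ≈ 0.439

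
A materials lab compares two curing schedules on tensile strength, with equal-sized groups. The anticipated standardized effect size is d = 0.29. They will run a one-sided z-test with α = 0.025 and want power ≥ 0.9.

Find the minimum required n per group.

n = 250 per group

Set Φ(δ − 1.960) = 0.9; then δ − 1.960 = Φ⁻¹(0.9) = 1.282, giving δ = 3.242.
δ = d·√(n/2) ⇒ n = 2(δ/d)² = 2 × (3.242 / 0.29)² = 249.88.
Rounding up, n = 250 per group.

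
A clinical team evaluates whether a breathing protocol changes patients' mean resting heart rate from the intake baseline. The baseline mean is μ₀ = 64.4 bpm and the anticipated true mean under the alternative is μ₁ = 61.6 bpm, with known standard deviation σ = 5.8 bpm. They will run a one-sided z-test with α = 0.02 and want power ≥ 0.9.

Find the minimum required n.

n = 48

Standardized effect: d = |μ₁ − μ₀| / σ = |61.6 − 64.4| / 5.8 = 0.4828
For power 0.9 need Φ(δ − z_{0.02}) = 0.9, so δ = z_{0.02} + z_{0.10} = 2.054 + 1.282 = 3.335.
δ = d·√n ⇒ n = (δ/d)² = (3.335 / 0.4828)² = 47.73.
Round up to the next whole unit.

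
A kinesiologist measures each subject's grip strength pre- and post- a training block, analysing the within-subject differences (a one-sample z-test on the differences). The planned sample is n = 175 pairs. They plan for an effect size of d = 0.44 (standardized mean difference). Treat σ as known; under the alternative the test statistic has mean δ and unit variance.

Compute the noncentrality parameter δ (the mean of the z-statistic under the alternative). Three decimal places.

The noncentrality parameter scales effect size by the design's sample-size factor: δ = d·√n = 0.44 × √175 = 5.8207

δ ≈ 5.821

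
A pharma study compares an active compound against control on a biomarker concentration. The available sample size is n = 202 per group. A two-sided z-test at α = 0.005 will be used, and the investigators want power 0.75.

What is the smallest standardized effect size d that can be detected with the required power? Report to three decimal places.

Required noncentrality: δ = z_{0.0025} + z_{0.25} = 2.807 + 0.674 = 3.482.
(The second rejection-region term Φ(−δ − z_{α/2}) is negligible and dropped.)
δ = d·√(n/2) ⇒ d = δ/√(n/2) = 3.482/√(202/2) = 0.3464.

d ≈ 0.346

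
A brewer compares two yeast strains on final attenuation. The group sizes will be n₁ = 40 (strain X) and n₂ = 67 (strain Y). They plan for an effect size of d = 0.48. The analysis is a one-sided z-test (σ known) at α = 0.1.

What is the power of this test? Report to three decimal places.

Power ≈ 0.869

Noncentrality parameter: λ = d / √(1/n₁ + 1/n₂) = 0.48 / √(1/40 + 1/67) = 2.4022
Critical value for a one-sided test at α = 0.1: z_α = 1.282.
Power = P(Z > 1.282 − λ) = Φ(1.121) = 0.8688.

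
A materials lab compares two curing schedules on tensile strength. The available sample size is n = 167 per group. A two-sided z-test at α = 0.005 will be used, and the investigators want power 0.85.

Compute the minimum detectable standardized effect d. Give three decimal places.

d ≈ 0.421

Need Φ(δ − 2.807) = 0.85, so δ = 2.807 + 1.036 = 3.843.
(Lower-tail contribution to power is negligible for δ > 0.)
δ = d·√(n/2) ⇒ d = δ/√(n/2) = 3.843/√(167/2) = 0.4206.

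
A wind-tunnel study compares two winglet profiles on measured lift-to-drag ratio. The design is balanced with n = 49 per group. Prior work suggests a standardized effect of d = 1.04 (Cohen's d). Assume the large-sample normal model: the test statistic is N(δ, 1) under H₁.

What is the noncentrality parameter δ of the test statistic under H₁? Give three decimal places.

δ ≈ 5.148

δ = d·√(n/2) = 1.04 × √(49/2) = 5.1477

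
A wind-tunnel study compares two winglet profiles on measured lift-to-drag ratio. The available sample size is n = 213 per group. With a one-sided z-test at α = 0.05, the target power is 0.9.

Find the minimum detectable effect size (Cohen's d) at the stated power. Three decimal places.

d ≈ 0.284

Need Φ(δ − 1.645) = 0.9, so δ = 1.645 + 1.282 = 2.926.
δ = d·√(n/2) ⇒ d = δ/√(n/2) = 2.926/√(213/2) = 0.2836.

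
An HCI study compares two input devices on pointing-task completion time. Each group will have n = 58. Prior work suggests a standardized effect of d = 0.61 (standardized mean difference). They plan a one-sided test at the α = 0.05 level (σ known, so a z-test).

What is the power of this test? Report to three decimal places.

Noncentrality parameter: δ = d·√(n/2) = 0.61 × √(58/2) = 3.2850
Critical value for a one-sided test at α = 0.05: z_α = 1.645.
Power = P(Z > 1.645 − δ) = Φ(1.640) = 0.9495.

Power ≈ 0.950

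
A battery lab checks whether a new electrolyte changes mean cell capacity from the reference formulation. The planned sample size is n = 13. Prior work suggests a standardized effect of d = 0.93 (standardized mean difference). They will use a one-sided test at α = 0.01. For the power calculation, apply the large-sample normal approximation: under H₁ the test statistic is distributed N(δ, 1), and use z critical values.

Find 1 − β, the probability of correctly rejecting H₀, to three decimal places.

Power ≈ 0.848

Noncentrality parameter: δ = d·√n = 0.93 × √13 = 3.3532
Critical value for a one-sided test at α = 0.01: z_α = 2.326.
Power = Φ(δ − 2.326) = Φ(1.027) = 0.8477.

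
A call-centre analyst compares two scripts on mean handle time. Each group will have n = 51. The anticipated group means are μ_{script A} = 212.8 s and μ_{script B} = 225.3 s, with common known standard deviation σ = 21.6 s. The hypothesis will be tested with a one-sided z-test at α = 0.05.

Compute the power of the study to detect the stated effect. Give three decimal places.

Power ≈ 0.899

Standardized effect: d = |μ_{script A} − μ_{script B}| / σ = |212.8 − 225.3| / 21.6 = 0.5787
Noncentrality parameter: δ = d·√(n/2) = 0.5787 × √(51/2) = 2.9223
One-sided α = 0.05 → critical value z_{0.05} = 1.645.
Power = Φ(δ − 1.645) = Φ(1.277) = 0.8993.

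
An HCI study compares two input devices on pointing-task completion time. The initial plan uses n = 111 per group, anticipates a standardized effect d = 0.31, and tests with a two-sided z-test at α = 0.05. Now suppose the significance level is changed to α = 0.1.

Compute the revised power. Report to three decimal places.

Power ≈ 0.747

δ = d·√(n/2) = 0.31 × √(111/2) = 2.3094 (unchanged). New critical value: z_{0.05} = 1.645.
Revised power = Φ(δ − 1.645) + Φ(−δ − 1.645) = Φ(0.665) + Φ(-3.954) = 0.7468 + 0.0000 = 0.7469.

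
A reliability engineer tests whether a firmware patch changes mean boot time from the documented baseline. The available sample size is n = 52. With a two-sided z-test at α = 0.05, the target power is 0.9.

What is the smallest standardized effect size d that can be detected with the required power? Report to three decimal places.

Required noncentrality: δ = z_{0.025} + z_{0.10} = 1.960 + 1.282 = 3.242.
(The second rejection-region term Φ(−δ − z_{α/2}) is negligible and dropped.)
δ = d·√n ⇒ d = δ/√n = 3.242/√52 = 0.4495.

d ≈ 0.450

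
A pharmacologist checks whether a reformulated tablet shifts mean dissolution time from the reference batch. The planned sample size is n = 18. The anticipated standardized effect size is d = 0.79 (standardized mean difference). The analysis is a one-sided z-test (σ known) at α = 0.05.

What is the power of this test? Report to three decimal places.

Noncentrality parameter: δ = d·√n = 0.79 × √18 = 3.3517
Critical value for a one-sided test at α = 0.05: z_α = 1.645.
Power = Φ(δ − 1.645) = Φ(1.707) = 0.9561.

Power ≈ 0.956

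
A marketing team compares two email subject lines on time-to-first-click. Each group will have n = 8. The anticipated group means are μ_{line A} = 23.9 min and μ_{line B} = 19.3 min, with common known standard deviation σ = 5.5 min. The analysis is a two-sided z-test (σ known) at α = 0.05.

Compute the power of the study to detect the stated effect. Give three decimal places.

Standardized effect: d = |μ_{line A} − μ_{line B}| / σ = |23.9 − 19.3| / 5.5 = 0.8364
Noncentrality parameter: δ = d·√(n/2) = 0.8364 × √(8/2) = 1.6727
Critical value for a two-sided test at α = 0.05: z_{α/2} = 1.960.
Power = Φ(δ − 1.960) + Φ(−δ − 1.960) = Φ(-0.287) + Φ(-3.633) = 0.3870 + 0.0001 = 0.3871.

Power ≈ 0.387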